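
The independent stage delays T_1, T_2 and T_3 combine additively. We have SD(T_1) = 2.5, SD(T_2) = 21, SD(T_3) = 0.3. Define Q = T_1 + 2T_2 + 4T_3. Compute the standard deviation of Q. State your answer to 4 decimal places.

var(T_1) = 6.25, var(T_2) = 441, var(T_3) = 0.09
By independence, var(Q) = (1)²var(T_1) + (2)²var(T_2) + (4)²var(T_3)
= (1)²·6.25 + (2)²·441 + (4)²·0.09 = 1771.69
SD(Q) = √1771.69 ≈ 42.0914

42.0914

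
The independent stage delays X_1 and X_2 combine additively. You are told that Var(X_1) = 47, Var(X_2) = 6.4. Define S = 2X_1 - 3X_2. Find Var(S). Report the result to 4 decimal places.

By independence, Var(S) = (2)²Var(X_1) + (-3)²Var(X_2)
= (2)²·47 + (-3)²·6.4 = 245.6

245.6000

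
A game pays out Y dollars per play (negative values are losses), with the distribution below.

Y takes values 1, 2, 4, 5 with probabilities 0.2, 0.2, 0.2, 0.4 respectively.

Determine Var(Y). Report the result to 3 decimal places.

2.640

E[Y] = (1)(0.2) + (2)(0.2) + (4)(0.2) + (5)(0.4) = 3.4
E[Y²] = (1)²(0.2) + (2)²(0.2) + (4)²(0.2) + (5)²(0.4) = 14.2
Var(Y) = E[Y²] − (E[Y])² = 14.2 − (3.4)² = 2.64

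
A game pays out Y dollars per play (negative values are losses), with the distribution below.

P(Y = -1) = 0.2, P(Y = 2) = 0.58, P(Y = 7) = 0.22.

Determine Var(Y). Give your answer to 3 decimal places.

7.050

E[Y] = (-1)(0.2) + (2)(0.58) + (7)(0.22) = 2.5
E[Y²] = (-1)²(0.2) + (2)²(0.58) + (7)²(0.22) = 13.3
Var(Y) = E[Y²] − (E[Y])² = 13.3 − (2.5)² = 7.05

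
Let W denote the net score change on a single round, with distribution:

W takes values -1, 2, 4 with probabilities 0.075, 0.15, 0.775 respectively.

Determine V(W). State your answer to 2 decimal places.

2.02

E[W] = (-1)(0.075) + (2)(0.15) + (4)(0.775) = 3.325
E[W²] = (-1)²(0.075) + (2)²(0.15) + (4)²(0.775) = 13.075
V(W) = E[W²] − (E[W])² = 13.075 − (3.325)² = 2.019375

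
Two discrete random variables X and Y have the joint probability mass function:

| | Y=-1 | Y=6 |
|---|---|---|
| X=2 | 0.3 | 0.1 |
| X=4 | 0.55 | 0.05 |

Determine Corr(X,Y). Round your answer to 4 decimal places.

E[X] = 3.2,  E[Y] = 0.05
E[XY] = -0.4
Cov(X,Y) = E[XY] − E[X]E[Y] = -0.4 − (3.2)(0.05) = -0.56
V(X) = 0.96,  V(Y) = 6.2475
ρ = -0.56 / √(0.96·6.2475) ≈ -0.2287

-0.2287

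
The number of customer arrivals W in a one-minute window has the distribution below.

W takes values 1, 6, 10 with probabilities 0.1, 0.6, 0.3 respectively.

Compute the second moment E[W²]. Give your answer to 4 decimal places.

51.7000

E[W²] = (1)²(0.1) + (6)²(0.6) + (10)²(0.3) = 51.7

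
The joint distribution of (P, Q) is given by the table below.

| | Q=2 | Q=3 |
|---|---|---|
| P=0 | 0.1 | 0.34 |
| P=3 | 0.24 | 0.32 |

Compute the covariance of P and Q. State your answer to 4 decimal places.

E[P] = 1.68,  E[Q] = 2.66
E[PQ] = 4.32
cov(P,Q) = E[PQ] − E[P]E[Q] = 4.32 − (1.68)(2.66) = -0.1488

-0.1488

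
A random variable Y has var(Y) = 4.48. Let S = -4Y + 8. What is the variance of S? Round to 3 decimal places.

var(-4Y + 8) = (-4)²·var(Y) = 16·4.48 = 71.68

71.680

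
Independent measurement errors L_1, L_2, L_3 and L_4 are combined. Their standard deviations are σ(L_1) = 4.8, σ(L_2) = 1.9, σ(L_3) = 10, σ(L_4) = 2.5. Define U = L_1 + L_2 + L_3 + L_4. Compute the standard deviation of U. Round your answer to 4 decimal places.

11.5282

Var(L_1) = 23.04, Var(L_2) = 3.61, Var(L_3) = 100, Var(L_4) = 6.25
By independence, Var(U) = (1)²Var(L_1) + (1)²Var(L_2) + (1)²Var(L_3) + (1)²Var(L_4)
= (1)²·23.04 + (1)²·3.61 + (1)²·100 + (1)²·6.25 = 132.9
σ(U) = √132.9 ≈ 11.5282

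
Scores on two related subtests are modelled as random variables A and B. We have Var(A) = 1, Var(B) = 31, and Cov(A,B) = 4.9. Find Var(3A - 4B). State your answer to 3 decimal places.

387.400

Var(3A - 4B) = (3)²·Var(A) + (-4)²·Var(B) + 2·(3)·(-4)·Cov(A,B)
= 9·1 + 16·31 + -24·4.9 = 387.4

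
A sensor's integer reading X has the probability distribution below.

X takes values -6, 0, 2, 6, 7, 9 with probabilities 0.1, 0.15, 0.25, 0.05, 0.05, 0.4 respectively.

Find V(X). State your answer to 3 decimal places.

E[X] = (-6)(0.1) + (0)(0.15) + (2)(0.25) + (6)(0.05) + (7)(0.05) + (9)(0.4) = 4.15
E[X²] = (-6)²(0.1) + (0)²(0.15) + (2)²(0.25) + (6)²(0.05) + (7)²(0.05) + (9)²(0.4) = 41.25
V(X) = E[X²] − (E[X])² = 41.25 − (4.15)² = 24.0275

24.028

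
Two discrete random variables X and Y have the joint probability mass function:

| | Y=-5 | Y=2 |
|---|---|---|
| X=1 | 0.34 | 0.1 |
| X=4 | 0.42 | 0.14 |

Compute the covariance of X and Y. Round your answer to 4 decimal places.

E[X] = 2.68,  E[Y] = -3.32
E[XY] = -8.78
Cov(X,Y) = E[XY] − E[X]E[Y] = -8.78 − (2.68)(-3.32) = 0.1176

0.1176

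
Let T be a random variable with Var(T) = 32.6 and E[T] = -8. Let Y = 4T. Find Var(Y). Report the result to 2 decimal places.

Var(4T) = (4)²·Var(T) = 16·32.6 = 521.6

521.60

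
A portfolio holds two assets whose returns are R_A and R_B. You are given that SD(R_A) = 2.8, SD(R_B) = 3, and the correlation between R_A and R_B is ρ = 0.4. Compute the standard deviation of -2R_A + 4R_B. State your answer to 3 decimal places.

Var(R_A) = (2.8)² = 7.84;  Var(R_B) = (3)² = 9
Cov(R_A,R_B) = ρ·SD(R_A)·SD(R_B) = 0.4·2.8·3 = 3.36
Var(-2R_A + 4R_B) = (-2)²·Var(R_A) + (4)²·Var(R_B) + 2·(-2)·(4)·Cov(R_A,R_B)
= 4·7.84 + 16·9 + -16·3.36 = 121.6
SD(-2R_A + 4R_B) = √121.6 ≈ 11.027

11.027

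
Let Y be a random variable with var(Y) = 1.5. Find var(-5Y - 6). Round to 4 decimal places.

37.5000

var(-5Y - 6) = (-5)²·var(Y) = 25·1.5 = 37.5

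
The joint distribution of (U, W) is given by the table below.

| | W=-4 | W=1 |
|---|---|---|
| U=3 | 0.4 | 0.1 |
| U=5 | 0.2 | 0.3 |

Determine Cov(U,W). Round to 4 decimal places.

1.0000

E[U] = 4,  E[W] = -2
E[UW] = -7
Cov(U,W) = E[UW] − E[U]E[W] = -7 − (4)(-2) = 1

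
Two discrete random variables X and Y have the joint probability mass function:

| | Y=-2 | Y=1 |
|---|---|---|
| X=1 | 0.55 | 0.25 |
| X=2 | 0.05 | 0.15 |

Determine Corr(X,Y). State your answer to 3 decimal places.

0.357

E[X] = 1.2,  E[Y] = -0.8
E[XY] = -0.75
cov(X,Y) = E[XY] − E[X]E[Y] = -0.75 − (1.2)(-0.8) = 0.21
V(X) = 0.16,  V(Y) = 2.16
ρ = 0.21 / √(0.16·2.16) ≈ 0.357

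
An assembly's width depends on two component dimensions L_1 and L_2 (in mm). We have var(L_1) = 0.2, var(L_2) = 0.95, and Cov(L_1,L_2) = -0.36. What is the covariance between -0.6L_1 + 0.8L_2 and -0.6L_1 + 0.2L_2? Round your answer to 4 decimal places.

Cov(-0.6L_1 + 0.8L_2, -0.6L_1 + 0.2L_2) = (-0.6)(-0.6)var(L_1) + (0.8)(0.2)var(L_2) + [(-0.6)(0.2) + (0.8)(-0.6)]Cov(L_1,L_2)
= 0.36·0.2 + 0.16·0.95 + -0.6·-0.36 = 0.44

0.4400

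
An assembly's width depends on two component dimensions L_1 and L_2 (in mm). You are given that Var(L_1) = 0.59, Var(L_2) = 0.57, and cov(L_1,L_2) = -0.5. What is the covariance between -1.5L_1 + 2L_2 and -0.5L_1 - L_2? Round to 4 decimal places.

cov(-1.5L_1 + 2L_2, -0.5L_1 - L_2) = (-1.5)(-0.5)Var(L_1) + (2)(-1)Var(L_2) + [(-1.5)(-1) + (2)(-0.5)]cov(L_1,L_2)
= 0.75·0.59 + -2·0.57 + 0.5·-0.5 = -0.9475

-0.9475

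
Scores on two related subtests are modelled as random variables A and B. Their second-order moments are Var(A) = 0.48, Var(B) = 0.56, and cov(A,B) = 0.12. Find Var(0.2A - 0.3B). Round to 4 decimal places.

0.0552

Var(0.2A - 0.3B) = (0.2)²·Var(A) + (-0.3)²·Var(B) + 2·(0.2)·(-0.3)·cov(A,B)
= 0.04·0.48 + 0.09·0.56 + -0.12·0.12 = 0.0552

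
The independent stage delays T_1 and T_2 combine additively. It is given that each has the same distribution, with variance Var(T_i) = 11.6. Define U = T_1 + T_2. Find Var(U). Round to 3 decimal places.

By independence, Var(U) = (1)²Var(T_1) + (1)²Var(T_2)
= (1)²·11.6 + (1)²·11.6 = 23.2

23.200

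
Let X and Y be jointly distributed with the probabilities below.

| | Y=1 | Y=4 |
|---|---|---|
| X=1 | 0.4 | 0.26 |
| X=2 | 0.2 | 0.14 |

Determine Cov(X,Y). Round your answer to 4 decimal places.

0.0120

E[X] = 1.34,  E[Y] = 2.2
E[XY] = 2.96
Cov(X,Y) = E[XY] − E[X]E[Y] = 2.96 − (1.34)(2.2) = 0.012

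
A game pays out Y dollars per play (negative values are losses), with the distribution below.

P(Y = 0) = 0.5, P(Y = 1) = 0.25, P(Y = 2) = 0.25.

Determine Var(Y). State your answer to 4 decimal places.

0.6875

E[Y] = (0)(0.5) + (1)(0.25) + (2)(0.25) = 0.75
E[Y²] = (0)²(0.5) + (1)²(0.25) + (2)²(0.25) = 1.25
Var(Y) = E[Y²] − (E[Y])² = 1.25 − (0.75)² = 0.6875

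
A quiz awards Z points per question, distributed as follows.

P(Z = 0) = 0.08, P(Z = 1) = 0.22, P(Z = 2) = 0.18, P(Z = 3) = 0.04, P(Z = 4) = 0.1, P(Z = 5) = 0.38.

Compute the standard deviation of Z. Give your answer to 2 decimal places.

1.84

E[Z] = (0)(0.08) + (1)(0.22) + (2)(0.18) + (3)(0.04) + (4)(0.1) + (5)(0.38) = 3
E[Z²] = (0)²(0.08) + (1)²(0.22) + (2)²(0.18) + (3)²(0.04) + (4)²(0.1) + (5)²(0.38) = 12.4
Var(Z) = E[Z²] − (E[Z])² = 12.4 − (3)² = 3.4
SD(Z) = √3.4 ≈ 1.84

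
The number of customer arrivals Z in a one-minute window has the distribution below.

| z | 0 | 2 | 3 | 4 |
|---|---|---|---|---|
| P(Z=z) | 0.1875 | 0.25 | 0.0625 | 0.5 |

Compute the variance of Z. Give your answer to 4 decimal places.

E[Z] = (0)(0.1875) + (2)(0.25) + (3)(0.0625) + (4)(0.5) = 2.6875
E[Z²] = (0)²(0.1875) + (2)²(0.25) + (3)²(0.0625) + (4)²(0.5) = 9.5625
Var(Z) = E[Z²] − (E[Z])² = 9.5625 − (2.6875)² = 2.33984375

2.3398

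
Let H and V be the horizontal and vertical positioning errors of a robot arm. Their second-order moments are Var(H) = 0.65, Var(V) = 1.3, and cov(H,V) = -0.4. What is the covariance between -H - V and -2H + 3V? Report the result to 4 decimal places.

-2.2000

cov(-H - V, -2H + 3V) = (-1)(-2)Var(H) + (-1)(3)Var(V) + [(-1)(3) + (-1)(-2)]cov(H,V)
= 2·0.65 + -3·1.3 + -1·-0.4 = -2.2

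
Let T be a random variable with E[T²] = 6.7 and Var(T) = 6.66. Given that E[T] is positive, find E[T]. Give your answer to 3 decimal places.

(E[T])² = E[T²] − Var(T) = 6.7 − 6.66 = 0.04
E[T] = √0.04 = 0.2

0.200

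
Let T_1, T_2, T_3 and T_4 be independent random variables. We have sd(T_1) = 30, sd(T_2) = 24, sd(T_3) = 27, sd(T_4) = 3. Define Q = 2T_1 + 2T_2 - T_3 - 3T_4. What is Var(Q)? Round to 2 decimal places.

6714.00

Var(T_1) = 900, Var(T_2) = 576, Var(T_3) = 729, Var(T_4) = 9
By independence, Var(Q) = (2)²Var(T_1) + (2)²Var(T_2) + (-1)²Var(T_3) + (-3)²Var(T_4)
= (2)²·900 + (2)²·576 + (-1)²·729 + (-3)²·9 = 6714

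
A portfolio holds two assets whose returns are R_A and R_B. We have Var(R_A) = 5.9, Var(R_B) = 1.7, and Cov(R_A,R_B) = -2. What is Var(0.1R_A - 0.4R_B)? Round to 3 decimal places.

0.491

Var(0.1R_A - 0.4R_B) = (0.1)²·Var(R_A) + (-0.4)²·Var(R_B) + 2·(0.1)·(-0.4)·Cov(R_A,R_B)
= 0.01·5.9 + 0.16·1.7 + -0.08·-2 = 0.491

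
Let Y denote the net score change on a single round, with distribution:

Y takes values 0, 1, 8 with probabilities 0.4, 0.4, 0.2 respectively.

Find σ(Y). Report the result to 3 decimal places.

3.033

E[Y] = (0)(0.4) + (1)(0.4) + (8)(0.2) = 2
E[Y²] = (0)²(0.4) + (1)²(0.4) + (8)²(0.2) = 13.2
Var(Y) = E[Y²] − (E[Y])² = 13.2 − (2)² = 9.2
σ(Y) = √9.2 ≈ 3.033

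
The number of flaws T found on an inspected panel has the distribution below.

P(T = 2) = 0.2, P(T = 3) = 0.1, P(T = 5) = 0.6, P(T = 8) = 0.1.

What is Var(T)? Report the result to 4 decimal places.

2.8500

E[T] = (2)(0.2) + (3)(0.1) + (5)(0.6) + (8)(0.1) = 4.5
E[T²] = (2)²(0.2) + (3)²(0.1) + (5)²(0.6) + (8)²(0.1) = 23.1
Var(T) = E[T²] − (E[T])² = 23.1 − (4.5)² = 2.85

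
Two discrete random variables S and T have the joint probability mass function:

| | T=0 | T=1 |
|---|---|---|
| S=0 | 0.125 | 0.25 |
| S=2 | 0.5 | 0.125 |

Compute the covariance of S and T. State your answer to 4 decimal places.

-0.2188

E[S] = 1.25,  E[T] = 0.375
E[ST] = 0.25
cov(S,T) = E[ST] − E[S]E[T] = 0.25 − (1.25)(0.375) = -0.21875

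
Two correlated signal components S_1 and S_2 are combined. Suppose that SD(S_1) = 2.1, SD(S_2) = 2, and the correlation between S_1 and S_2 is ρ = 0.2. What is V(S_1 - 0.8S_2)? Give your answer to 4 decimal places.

V(S_1) = (2.1)² = 4.41;  V(S_2) = (2)² = 4
Cov(S_1,S_2) = ρ·SD(S_1)·SD(S_2) = 0.2·2.1·2 = 0.84
V(S_1 - 0.8S_2) = (1)²·V(S_1) + (-0.8)²·V(S_2) + 2·(1)·(-0.8)·Cov(S_1,S_2)
= 1·4.41 + 0.64·4 + -1.6·0.84 = 5.626

5.6260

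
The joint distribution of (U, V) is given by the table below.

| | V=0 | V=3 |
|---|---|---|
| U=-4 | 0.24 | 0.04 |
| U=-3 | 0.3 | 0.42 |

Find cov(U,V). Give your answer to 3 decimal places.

0.266

E[U] = -3.28,  E[V] = 1.38
E[UV] = -4.26
cov(U,V) = E[UV] − E[U]E[V] = -4.26 − (-3.28)(1.38) = 0.2664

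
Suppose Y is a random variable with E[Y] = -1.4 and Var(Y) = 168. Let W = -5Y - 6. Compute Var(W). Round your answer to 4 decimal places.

4200.0000

Var(-5Y - 6) = (-5)²·Var(Y) = 25·168 = 4200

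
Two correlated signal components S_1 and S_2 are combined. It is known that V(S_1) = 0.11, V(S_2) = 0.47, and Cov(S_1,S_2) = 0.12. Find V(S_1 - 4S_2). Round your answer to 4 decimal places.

V(S_1 - 4S_2) = (1)²·V(S_1) + (-4)²·V(S_2) + 2·(1)·(-4)·Cov(S_1,S_2)
= 1·0.11 + 16·0.47 + -8·0.12 = 6.67

6.6700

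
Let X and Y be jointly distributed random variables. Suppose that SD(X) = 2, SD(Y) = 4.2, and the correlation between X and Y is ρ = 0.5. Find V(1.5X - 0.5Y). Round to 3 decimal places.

7.110

V(X) = (2)² = 4;  V(Y) = (4.2)² = 17.64
Cov(X,Y) = ρ·SD(X)·SD(Y) = 0.5·2·4.2 = 4.2
V(1.5X - 0.5Y) = (1.5)²·V(X) + (-0.5)²·V(Y) + 2·(1.5)·(-0.5)·Cov(X,Y)
= 2.25·4 + 0.25·17.64 + -1.5·4.2 = 7.11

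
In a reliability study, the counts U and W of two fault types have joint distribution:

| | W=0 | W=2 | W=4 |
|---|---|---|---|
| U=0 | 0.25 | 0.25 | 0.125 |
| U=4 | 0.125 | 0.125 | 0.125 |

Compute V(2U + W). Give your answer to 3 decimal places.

18.938

E[U] = 1.5,  E[W] = 1.75,  E[UW] = 3
V(U) = 6 − (1.5)² = 3.75;  V(W) = 5.5 − (1.75)² = 2.4375
Cov(U,W) = 3 − (1.5)(1.75) = 0.375
V(2U + W) = (2)²·3.75 + (1)²·2.4375 + 2·(2)·(1)·0.375 = 18.9375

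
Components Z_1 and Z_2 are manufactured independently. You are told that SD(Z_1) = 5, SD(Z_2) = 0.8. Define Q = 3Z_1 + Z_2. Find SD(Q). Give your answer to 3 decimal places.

15.021

var(Z_1) = 25, var(Z_2) = 0.64
By independence, var(Q) = (3)²var(Z_1) + (1)²var(Z_2)
= (3)²·25 + (1)²·0.64 = 225.64
SD(Q) = √225.64 ≈ 15.021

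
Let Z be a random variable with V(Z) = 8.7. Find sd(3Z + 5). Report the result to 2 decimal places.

8.85

V(3Z + 5) = (3)²·8.7 = 78.3
sd(3Z + 5) = √78.3 ≈ 8.85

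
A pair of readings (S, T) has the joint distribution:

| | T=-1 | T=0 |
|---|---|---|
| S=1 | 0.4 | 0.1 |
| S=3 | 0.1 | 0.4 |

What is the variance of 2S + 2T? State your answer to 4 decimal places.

7.4000

E[S] = 2,  E[T] = -0.5,  E[ST] = -0.7
var(S) = 5 − (2)² = 1;  var(T) = 0.5 − (-0.5)² = 0.25
cov(S,T) = -0.7 − (2)(-0.5) = 0.3
var(2S + 2T) = (2)²·1 + (2)²·0.25 + 2·(2)·(2)·0.3 = 7.4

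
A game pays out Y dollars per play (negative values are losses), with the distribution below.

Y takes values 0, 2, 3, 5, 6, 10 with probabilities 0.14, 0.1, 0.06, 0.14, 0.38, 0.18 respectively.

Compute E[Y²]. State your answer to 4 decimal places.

36.1200

E[Y²] = (0)²(0.14) + (2)²(0.1) + (3)²(0.06) + (5)²(0.14) + (6)²(0.38) + (10)²(0.18) = 36.12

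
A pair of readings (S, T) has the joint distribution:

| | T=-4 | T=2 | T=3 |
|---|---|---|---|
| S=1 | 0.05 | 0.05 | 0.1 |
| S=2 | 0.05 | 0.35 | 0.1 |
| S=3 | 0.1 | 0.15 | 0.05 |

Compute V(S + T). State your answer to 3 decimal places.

E[S] = 2.1,  E[T] = 1.05,  E[ST] = 1.95
V(S) = 4.9 − (2.1)² = 0.49;  V(T) = 7.65 − (1.05)² = 6.5475
Cov(S,T) = 1.95 − (2.1)(1.05) = -0.255
V(S + T) = (1)²·0.49 + (1)²·6.5475 + 2·(1)·(1)·-0.255 = 6.5275

6.528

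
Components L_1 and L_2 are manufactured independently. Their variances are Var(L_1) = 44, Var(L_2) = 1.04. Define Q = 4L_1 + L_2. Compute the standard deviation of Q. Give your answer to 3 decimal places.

By independence, Var(Q) = (4)²Var(L_1) + (1)²Var(L_2)
= (4)²·44 + (1)²·1.04 = 705.04
SD(Q) = √705.04 ≈ 26.553

26.553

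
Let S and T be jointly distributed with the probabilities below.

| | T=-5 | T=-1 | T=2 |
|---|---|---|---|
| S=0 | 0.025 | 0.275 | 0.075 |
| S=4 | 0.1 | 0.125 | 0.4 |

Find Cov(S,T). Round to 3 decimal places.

0.888

E[S] = 2.5,  E[T] = -0.075
E[ST] = 0.7
Cov(S,T) = E[ST] − E[S]E[T] = 0.7 − (2.5)(-0.075) = 0.8875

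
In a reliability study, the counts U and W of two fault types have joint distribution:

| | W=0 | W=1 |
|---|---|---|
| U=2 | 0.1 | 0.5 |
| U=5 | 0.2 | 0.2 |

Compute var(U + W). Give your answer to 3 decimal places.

E[U] = 3.2,  E[W] = 0.7,  E[UW] = 2
var(U) = 12.4 − (3.2)² = 2.16;  var(W) = 0.7 − (0.7)² = 0.21
Cov(U,W) = 2 − (3.2)(0.7) = -0.24
var(U + W) = (1)²·2.16 + (1)²·0.21 + 2·(1)·(1)·-0.24 = 1.89

1.890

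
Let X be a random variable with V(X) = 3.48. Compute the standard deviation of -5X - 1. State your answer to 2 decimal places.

V(-5X - 1) = (-5)²·3.48 = 87
SD(-5X - 1) = √87 ≈ 9.33

9.33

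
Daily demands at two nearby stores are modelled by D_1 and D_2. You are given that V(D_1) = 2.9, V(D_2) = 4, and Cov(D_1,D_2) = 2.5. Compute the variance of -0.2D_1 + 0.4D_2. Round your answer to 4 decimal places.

V(-0.2D_1 + 0.4D_2) = (-0.2)²·V(D_1) + (0.4)²·V(D_2) + 2·(-0.2)·(0.4)·Cov(D_1,D_2)
= 0.04·2.9 + 0.16·4 + -0.16·2.5 = 0.356

0.3560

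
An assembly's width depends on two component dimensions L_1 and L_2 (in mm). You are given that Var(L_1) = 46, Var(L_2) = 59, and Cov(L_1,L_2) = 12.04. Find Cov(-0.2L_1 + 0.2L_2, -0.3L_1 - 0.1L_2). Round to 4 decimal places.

1.0984

Cov(-0.2L_1 + 0.2L_2, -0.3L_1 - 0.1L_2) = (-0.2)(-0.3)Var(L_1) + (0.2)(-0.1)Var(L_2) + [(-0.2)(-0.1) + (0.2)(-0.3)]Cov(L_1,L_2)
= 0.06·46 + -0.02·59 + -0.04·12.04 = 1.0984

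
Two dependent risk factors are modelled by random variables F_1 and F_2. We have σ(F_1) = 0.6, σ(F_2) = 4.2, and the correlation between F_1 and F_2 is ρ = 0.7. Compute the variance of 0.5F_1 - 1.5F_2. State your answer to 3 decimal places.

V(F_1) = (0.6)² = 0.36;  V(F_2) = (4.2)² = 17.64
Cov(F_1,F_2) = ρ·σ(F_1)·σ(F_2) = 0.7·0.6·4.2 = 1.764
V(0.5F_1 - 1.5F_2) = (0.5)²·V(F_1) + (-1.5)²·V(F_2) + 2·(0.5)·(-1.5)·Cov(F_1,F_2)
= 0.25·0.36 + 2.25·17.64 + -1.5·1.764 = 37.134

37.134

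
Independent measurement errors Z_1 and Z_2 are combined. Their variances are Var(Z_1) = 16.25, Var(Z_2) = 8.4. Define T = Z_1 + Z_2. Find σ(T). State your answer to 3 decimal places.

4.965

By independence, Var(T) = (1)²Var(Z_1) + (1)²Var(Z_2)
= (1)²·16.25 + (1)²·8.4 = 24.65
σ(T) = √24.65 ≈ 4.965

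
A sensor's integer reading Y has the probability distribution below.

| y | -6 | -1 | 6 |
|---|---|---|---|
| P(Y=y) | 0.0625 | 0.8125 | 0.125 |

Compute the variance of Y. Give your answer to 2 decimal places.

7.37

E[Y] = (-6)(0.0625) + (-1)(0.8125) + (6)(0.125) = -0.4375
E[Y²] = (-6)²(0.0625) + (-1)²(0.8125) + (6)²(0.125) = 7.5625
V(Y) = E[Y²] − (E[Y])² = 7.5625 − (-0.4375)² = 7.37109375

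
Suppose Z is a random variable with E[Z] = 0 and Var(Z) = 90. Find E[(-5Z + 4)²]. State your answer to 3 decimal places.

2266.000

E[-5Z + 4] = -5·0 + 4 = 4
Var(-5Z + 4) = (-5)²·90 = 2250
E[(-5Z + 4)²] = Var((-5Z + 4)) + (E[(-5Z + 4)])² = 2250 + (4)² = 2266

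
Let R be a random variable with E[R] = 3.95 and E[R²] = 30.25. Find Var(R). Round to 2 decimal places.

Var(R) = 30.25 − (3.95)² = 14.6475

14.65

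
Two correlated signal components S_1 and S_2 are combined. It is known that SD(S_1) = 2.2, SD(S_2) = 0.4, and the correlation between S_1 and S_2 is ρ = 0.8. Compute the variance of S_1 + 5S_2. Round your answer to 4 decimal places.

15.8800

Var(S_1) = (2.2)² = 4.84;  Var(S_2) = (0.4)² = 0.16
cov(S_1,S_2) = ρ·SD(S_1)·SD(S_2) = 0.8·2.2·0.4 = 0.704
Var(S_1 + 5S_2) = (1)²·Var(S_1) + (5)²·Var(S_2) + 2·(1)·(5)·cov(S_1,S_2)
= 1·4.84 + 25·0.16 + 10·0.704 = 15.88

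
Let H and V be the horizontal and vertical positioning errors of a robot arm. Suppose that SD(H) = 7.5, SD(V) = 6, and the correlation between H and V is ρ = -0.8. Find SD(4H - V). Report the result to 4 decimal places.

Var(H) = (7.5)² = 56.25;  Var(V) = (6)² = 36
Cov(H,V) = ρ·SD(H)·SD(V) = -0.8·7.5·6 = -36
Var(4H - V) = (4)²·Var(H) + (-1)²·Var(V) + 2·(4)·(-1)·Cov(H,V)
= 16·56.25 + 1·36 + -8·-36 = 1224
SD(4H - V) = √1224 ≈ 34.9857

34.9857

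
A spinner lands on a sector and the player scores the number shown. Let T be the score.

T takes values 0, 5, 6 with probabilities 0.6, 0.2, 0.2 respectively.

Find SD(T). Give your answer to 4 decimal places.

E[T] = (0)(0.6) + (5)(0.2) + (6)(0.2) = 2.2
E[T²] = (0)²(0.6) + (5)²(0.2) + (6)²(0.2) = 12.2
var(T) = E[T²] − (E[T])² = 12.2 − (2.2)² = 7.36
SD(T) = √7.36 ≈ 2.7129

2.7129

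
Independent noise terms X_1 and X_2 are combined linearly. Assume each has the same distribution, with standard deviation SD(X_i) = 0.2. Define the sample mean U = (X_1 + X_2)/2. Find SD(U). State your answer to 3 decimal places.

Var(X_i) = (0.2)² = 0.04
By independence, Var(U) = (0.5)²Var(X_1) + (0.5)²Var(X_2)
= (0.5)²·0.04 + (0.5)²·0.04 = 0.02
SD(U) = √0.02 ≈ 0.141

0.141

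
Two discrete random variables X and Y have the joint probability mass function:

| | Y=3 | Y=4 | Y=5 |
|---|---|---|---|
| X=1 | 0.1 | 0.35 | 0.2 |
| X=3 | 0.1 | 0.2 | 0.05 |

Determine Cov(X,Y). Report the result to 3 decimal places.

-0.135

E[X] = 1.7,  E[Y] = 4.05
E[XY] = 6.75
Cov(X,Y) = E[XY] − E[X]E[Y] = 6.75 − (1.7)(4.05) = -0.135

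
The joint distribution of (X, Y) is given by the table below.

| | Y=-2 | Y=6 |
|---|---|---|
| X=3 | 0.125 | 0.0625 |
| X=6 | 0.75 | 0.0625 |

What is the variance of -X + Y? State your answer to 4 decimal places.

10.2461

E[X] = 5.4375,  E[Y] = -1,  E[XY] = -6.375
Var(X) = 30.9375 − (5.4375)² = 1.37109375;  Var(Y) = 8 − (-1)² = 7
Cov(X,Y) = -6.375 − (5.4375)(-1) = -0.9375
Var(-X + Y) = (-1)²·1.37109375 + (1)²·7 + 2·(-1)·(1)·-0.9375 = 10.24609375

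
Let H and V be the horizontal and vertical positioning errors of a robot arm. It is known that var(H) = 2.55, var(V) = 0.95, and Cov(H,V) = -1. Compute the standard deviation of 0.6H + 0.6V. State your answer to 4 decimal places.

var(0.6H + 0.6V) = (0.6)²·var(H) + (0.6)²·var(V) + 2·(0.6)·(0.6)·Cov(H,V)
= 0.36·2.55 + 0.36·0.95 + 0.72·-1 = 0.54
SD(0.6H + 0.6V) = √0.54 ≈ 0.7348

0.7348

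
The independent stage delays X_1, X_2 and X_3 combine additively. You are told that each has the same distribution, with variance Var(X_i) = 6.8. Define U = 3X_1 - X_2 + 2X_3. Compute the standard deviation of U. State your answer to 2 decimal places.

9.76

By independence, Var(U) = (3)²Var(X_1) + (-1)²Var(X_2) + (2)²Var(X_3)
= (3)²·6.8 + (-1)²·6.8 + (2)²·6.8 = 95.2
sd(U) = √95.2 ≈ 9.76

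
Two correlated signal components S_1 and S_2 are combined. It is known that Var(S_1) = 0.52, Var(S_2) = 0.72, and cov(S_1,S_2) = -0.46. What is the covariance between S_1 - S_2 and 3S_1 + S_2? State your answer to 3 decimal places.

1.760

cov(S_1 - S_2, 3S_1 + S_2) = (1)(3)Var(S_1) + (-1)(1)Var(S_2) + [(1)(1) + (-1)(3)]cov(S_1,S_2)
= 3·0.52 + -1·0.72 + -2·-0.46 = 1.76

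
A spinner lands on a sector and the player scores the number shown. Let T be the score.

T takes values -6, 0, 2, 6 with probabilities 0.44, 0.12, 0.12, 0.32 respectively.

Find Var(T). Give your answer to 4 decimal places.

E[T] = (-6)(0.44) + (0)(0.12) + (2)(0.12) + (6)(0.32) = -0.48
E[T²] = (-6)²(0.44) + (0)²(0.12) + (2)²(0.12) + (6)²(0.32) = 27.84
Var(T) = E[T²] − (E[T])² = 27.84 − (-0.48)² = 27.6096

27.6096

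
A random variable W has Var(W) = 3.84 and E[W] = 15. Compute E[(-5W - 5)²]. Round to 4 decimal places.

E[-5W - 5] = -5·15 − 5 = -80
Var(-5W - 5) = (-5)²·3.84 = 96
E[(-5W - 5)²] = Var((-5W - 5)) + (E[(-5W - 5)])² = 96 + (-80)² = 6496

6496.0000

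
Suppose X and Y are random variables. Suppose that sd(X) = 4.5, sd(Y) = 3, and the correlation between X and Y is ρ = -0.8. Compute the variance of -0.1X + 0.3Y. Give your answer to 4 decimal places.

V(X) = (4.5)² = 20.25;  V(Y) = (3)² = 9
Cov(X,Y) = ρ·sd(X)·sd(Y) = -0.8·4.5·3 = -10.8
V(-0.1X + 0.3Y) = (-0.1)²·V(X) + (0.3)²·V(Y) + 2·(-0.1)·(0.3)·Cov(X,Y)
= 0.01·20.25 + 0.09·9 + -0.06·-10.8 = 1.6605

1.6605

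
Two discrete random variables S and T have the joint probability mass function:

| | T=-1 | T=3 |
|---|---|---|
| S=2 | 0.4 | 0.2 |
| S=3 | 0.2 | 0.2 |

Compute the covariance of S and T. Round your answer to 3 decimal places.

E[S] = 2.4,  E[T] = 0.6
E[ST] = 1.6
Cov(S,T) = E[ST] − E[S]E[T] = 1.6 − (2.4)(0.6) = 0.16

0.160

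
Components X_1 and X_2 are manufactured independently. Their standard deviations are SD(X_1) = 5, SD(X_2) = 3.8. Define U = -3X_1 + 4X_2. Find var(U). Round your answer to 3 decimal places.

456.040

var(X_1) = 25, var(X_2) = 14.44
By independence, var(U) = (-3)²var(X_1) + (4)²var(X_2)
= (-3)²·25 + (4)²·14.44 = 456.04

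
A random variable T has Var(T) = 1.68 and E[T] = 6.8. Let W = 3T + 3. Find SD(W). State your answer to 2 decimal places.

3.89

Var(3T + 3) = (3)²·1.68 = 15.12
SD(W) = √15.12 ≈ 3.89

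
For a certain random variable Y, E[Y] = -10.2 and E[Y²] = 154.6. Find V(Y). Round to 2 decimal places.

V(Y) = 154.6 − (-10.2)² = 50.56

50.56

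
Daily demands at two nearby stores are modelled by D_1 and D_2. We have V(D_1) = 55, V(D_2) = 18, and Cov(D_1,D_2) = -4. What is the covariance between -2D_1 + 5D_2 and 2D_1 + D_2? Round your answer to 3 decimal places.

Cov(-2D_1 + 5D_2, 2D_1 + D_2) = (-2)(2)V(D_1) + (5)(1)V(D_2) + [(-2)(1) + (5)(2)]Cov(D_1,D_2)
= -4·55 + 5·18 + 8·-4 = -162

-162.000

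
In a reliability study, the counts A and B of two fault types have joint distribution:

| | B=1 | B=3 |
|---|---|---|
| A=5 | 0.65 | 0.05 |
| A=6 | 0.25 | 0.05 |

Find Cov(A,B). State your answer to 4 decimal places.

0.0400

E[A] = 5.3,  E[B] = 1.2
E[AB] = 6.4
Cov(A,B) = E[AB] − E[A]E[B] = 6.4 − (5.3)(1.2) = 0.04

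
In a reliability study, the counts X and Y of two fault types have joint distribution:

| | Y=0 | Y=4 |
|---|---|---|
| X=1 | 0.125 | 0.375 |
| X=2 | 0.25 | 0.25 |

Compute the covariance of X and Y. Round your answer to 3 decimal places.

E[X] = 1.5,  E[Y] = 2.5
E[XY] = 3.5
Cov(X,Y) = E[XY] − E[X]E[Y] = 3.5 − (1.5)(2.5) = -0.25

-0.250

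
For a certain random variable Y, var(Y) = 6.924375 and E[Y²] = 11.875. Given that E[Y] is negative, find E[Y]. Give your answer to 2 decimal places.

(E[Y])² = E[Y²] − var(Y) = 11.875 − 6.924375 = 4.950625
E[Y] = −√4.950625 = -2.225

-2.23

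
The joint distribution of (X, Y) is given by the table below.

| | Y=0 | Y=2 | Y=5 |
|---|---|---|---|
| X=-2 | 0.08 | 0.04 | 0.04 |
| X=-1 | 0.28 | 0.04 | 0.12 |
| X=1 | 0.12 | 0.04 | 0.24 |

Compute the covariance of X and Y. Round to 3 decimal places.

0.846

E[X] = -0.36,  E[Y] = 2.24
E[XY] = 0.04
Cov(X,Y) = E[XY] − E[X]E[Y] = 0.04 − (-0.36)(2.24) = 0.8464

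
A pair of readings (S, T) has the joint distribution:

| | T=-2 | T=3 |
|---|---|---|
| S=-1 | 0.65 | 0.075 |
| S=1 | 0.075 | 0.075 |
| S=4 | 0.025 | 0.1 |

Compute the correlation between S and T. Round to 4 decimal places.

0.5709

E[S] = -0.075,  E[T] = -0.75
E[ST] = 2.15
Cov(S,T) = E[ST] − E[S]E[T] = 2.15 − (-0.075)(-0.75) = 2.09375
Var(S) = 2.869375,  Var(T) = 4.6875
ρ = 2.09375 / √(2.869375·4.6875) ≈ 0.5709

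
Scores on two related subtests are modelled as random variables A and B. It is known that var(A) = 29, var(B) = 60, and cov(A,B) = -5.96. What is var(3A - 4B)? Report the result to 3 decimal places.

1364.040

var(3A - 4B) = (3)²·var(A) + (-4)²·var(B) + 2·(3)·(-4)·cov(A,B)
= 9·29 + 16·60 + -24·-5.96 = 1364.04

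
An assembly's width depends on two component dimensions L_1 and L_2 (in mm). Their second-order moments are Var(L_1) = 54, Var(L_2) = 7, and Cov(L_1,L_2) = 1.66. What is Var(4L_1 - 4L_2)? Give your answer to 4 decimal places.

Var(4L_1 - 4L_2) = (4)²·Var(L_1) + (-4)²·Var(L_2) + 2·(4)·(-4)·Cov(L_1,L_2)
= 16·54 + 16·7 + -32·1.66 = 922.88

922.8800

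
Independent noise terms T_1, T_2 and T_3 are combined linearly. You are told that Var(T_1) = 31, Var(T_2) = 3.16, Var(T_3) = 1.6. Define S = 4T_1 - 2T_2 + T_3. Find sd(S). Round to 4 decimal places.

By independence, Var(S) = (4)²Var(T_1) + (-2)²Var(T_2) + (1)²Var(T_3)
= (4)²·31 + (-2)²·3.16 + (1)²·1.6 = 510.24
sd(S) = √510.24 ≈ 22.5885

22.5885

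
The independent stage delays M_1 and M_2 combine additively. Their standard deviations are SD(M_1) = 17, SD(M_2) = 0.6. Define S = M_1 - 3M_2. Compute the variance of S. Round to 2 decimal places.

292.24

Var(M_1) = 289, Var(M_2) = 0.36
By independence, Var(S) = (1)²Var(M_1) + (-3)²Var(M_2)
= (1)²·289 + (-3)²·0.36 = 292.24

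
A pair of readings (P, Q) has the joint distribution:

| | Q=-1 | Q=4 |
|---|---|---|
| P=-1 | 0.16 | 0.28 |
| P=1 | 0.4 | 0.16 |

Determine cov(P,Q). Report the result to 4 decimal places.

E[P] = 0.12,  E[Q] = 1.2
E[PQ] = -0.72
cov(P,Q) = E[PQ] − E[P]E[Q] = -0.72 − (0.12)(1.2) = -0.864

-0.8640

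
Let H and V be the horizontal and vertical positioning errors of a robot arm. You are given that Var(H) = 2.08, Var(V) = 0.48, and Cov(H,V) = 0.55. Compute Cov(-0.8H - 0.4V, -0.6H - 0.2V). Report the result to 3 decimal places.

1.257

Cov(-0.8H - 0.4V, -0.6H - 0.2V) = (-0.8)(-0.6)Var(H) + (-0.4)(-0.2)Var(V) + [(-0.8)(-0.2) + (-0.4)(-0.6)]Cov(H,V)
= 0.48·2.08 + 0.08·0.48 + 0.4·0.55 = 1.2568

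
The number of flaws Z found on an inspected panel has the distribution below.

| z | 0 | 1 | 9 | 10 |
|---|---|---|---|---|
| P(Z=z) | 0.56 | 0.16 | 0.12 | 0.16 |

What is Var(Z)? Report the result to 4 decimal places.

E[Z] = (0)(0.56) + (1)(0.16) + (9)(0.12) + (10)(0.16) = 2.84
E[Z²] = (0)²(0.56) + (1)²(0.16) + (9)²(0.12) + (10)²(0.16) = 25.88
Var(Z) = E[Z²] − (E[Z])² = 25.88 − (2.84)² = 17.8144

17.8144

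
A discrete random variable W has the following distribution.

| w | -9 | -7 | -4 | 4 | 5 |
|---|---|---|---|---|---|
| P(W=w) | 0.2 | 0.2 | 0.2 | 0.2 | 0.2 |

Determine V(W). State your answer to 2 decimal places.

32.56

E[W] = (-9)(0.2) + (-7)(0.2) + (-4)(0.2) + (4)(0.2) + (5)(0.2) = -2.2
E[W²] = (-9)²(0.2) + (-7)²(0.2) + (-4)²(0.2) + (4)²(0.2) + (5)²(0.2) = 37.4
V(W) = E[W²] − (E[W])² = 37.4 − (-2.2)² = 32.56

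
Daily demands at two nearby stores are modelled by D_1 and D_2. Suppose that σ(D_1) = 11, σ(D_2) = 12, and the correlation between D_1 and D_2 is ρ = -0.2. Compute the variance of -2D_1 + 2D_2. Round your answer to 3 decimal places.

1271.200

Var(D_1) = (11)² = 121;  Var(D_2) = (12)² = 144
cov(D_1,D_2) = ρ·σ(D_1)·σ(D_2) = -0.2·11·12 = -26.4
Var(-2D_1 + 2D_2) = (-2)²·Var(D_1) + (2)²·Var(D_2) + 2·(-2)·(2)·cov(D_1,D_2)
= 4·121 + 4·144 + -8·-26.4 = 1271.2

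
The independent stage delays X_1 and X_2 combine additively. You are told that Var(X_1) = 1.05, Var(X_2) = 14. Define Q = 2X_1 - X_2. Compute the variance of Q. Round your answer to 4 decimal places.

18.2000

By independence, Var(Q) = (2)²Var(X_1) + (-1)²Var(X_2)
= (2)²·1.05 + (-1)²·14 = 18.2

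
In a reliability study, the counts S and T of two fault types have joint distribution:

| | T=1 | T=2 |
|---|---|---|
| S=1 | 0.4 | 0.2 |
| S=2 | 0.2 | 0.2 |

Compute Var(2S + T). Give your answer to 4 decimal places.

E[S] = 1.4,  E[T] = 1.4,  E[ST] = 2
Var(S) = 2.2 − (1.4)² = 0.24;  Var(T) = 2.2 − (1.4)² = 0.24
cov(S,T) = 2 − (1.4)(1.4) = 0.04
Var(2S + T) = (2)²·0.24 + (1)²·0.24 + 2·(2)·(1)·0.04 = 1.36

1.3600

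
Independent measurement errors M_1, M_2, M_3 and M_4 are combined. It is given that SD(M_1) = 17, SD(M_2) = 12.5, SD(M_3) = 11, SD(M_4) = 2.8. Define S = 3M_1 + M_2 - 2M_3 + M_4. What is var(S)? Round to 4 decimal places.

3249.0900

var(M_1) = 289, var(M_2) = 156.25, var(M_3) = 121, var(M_4) = 7.84
By independence, var(S) = (3)²var(M_1) + (1)²var(M_2) + (-2)²var(M_3) + (1)²var(M_4)
= (3)²·289 + (1)²·156.25 + (-2)²·121 + (1)²·7.84 = 3249.09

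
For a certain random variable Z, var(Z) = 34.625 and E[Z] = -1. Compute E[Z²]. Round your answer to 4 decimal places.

35.6250

E[Z²] = var(Z) + (E[Z])² = 34.625 + (-1)² = 35.625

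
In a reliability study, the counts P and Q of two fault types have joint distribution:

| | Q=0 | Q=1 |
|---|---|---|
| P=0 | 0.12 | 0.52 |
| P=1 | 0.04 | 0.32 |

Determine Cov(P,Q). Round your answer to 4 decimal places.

0.0176

E[P] = 0.36,  E[Q] = 0.84
E[PQ] = 0.32
Cov(P,Q) = E[PQ] − E[P]E[Q] = 0.32 − (0.36)(0.84) = 0.0176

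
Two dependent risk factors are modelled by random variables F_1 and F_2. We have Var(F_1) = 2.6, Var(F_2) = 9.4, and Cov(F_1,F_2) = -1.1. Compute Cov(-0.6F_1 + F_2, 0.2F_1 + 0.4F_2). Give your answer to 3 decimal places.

3.492

Cov(-0.6F_1 + F_2, 0.2F_1 + 0.4F_2) = (-0.6)(0.2)Var(F_1) + (1)(0.4)Var(F_2) + [(-0.6)(0.4) + (1)(0.2)]Cov(F_1,F_2)
= -0.12·2.6 + 0.4·9.4 + -0.04·-1.1 = 3.492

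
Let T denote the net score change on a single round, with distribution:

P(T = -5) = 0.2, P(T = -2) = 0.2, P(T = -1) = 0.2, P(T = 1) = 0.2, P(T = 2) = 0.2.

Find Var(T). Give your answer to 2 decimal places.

6.00

E[T] = (-5)(0.2) + (-2)(0.2) + (-1)(0.2) + (1)(0.2) + (2)(0.2) = -1
E[T²] = (-5)²(0.2) + (-2)²(0.2) + (-1)²(0.2) + (1)²(0.2) + (2)²(0.2) = 7
Var(T) = E[T²] − (E[T])² = 7 − (-1)² = 6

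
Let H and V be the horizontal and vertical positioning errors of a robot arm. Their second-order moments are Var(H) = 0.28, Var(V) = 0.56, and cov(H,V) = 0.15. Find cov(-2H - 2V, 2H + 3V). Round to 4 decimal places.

-5.9800

cov(-2H - 2V, 2H + 3V) = (-2)(2)Var(H) + (-2)(3)Var(V) + [(-2)(3) + (-2)(2)]cov(H,V)
= -4·0.28 + -6·0.56 + -10·0.15 = -5.98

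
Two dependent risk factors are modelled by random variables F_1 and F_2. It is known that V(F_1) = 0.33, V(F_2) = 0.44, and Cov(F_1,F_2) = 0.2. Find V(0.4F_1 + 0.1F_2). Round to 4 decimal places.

0.0732

V(0.4F_1 + 0.1F_2) = (0.4)²·V(F_1) + (0.1)²·V(F_2) + 2·(0.4)·(0.1)·Cov(F_1,F_2)
= 0.16·0.33 + 0.01·0.44 + 0.08·0.2 = 0.0732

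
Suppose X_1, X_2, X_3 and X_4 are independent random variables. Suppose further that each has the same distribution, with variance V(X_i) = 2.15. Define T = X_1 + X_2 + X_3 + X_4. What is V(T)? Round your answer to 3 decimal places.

8.600

By independence, V(T) = (1)²V(X_1) + (1)²V(X_2) + (1)²V(X_3) + (1)²V(X_4)
= (1)²·2.15 + (1)²·2.15 + (1)²·2.15 + (1)²·2.15 = 8.6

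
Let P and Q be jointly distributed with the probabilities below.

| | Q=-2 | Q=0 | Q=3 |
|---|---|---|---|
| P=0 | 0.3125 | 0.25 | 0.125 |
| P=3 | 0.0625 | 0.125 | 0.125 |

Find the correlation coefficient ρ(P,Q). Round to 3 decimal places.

E[P] = 0.9375,  E[Q] = 0
E[PQ] = 0.75
cov(P,Q) = E[PQ] − E[P]E[Q] = 0.75 − (0.9375)(0) = 0.75
Var(P) = 1.93359375,  Var(Q) = 3.75
ρ = 0.75 / √(1.93359375·3.75) ≈ 0.279

0.279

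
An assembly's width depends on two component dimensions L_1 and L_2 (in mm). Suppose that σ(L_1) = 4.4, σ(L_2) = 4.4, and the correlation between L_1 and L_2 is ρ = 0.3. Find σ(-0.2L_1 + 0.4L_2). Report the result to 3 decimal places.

V(L_1) = (4.4)² = 19.36;  V(L_2) = (4.4)² = 19.36
Cov(L_1,L_2) = ρ·σ(L_1)·σ(L_2) = 0.3·4.4·4.4 = 5.808
V(-0.2L_1 + 0.4L_2) = (-0.2)²·V(L_1) + (0.4)²·V(L_2) + 2·(-0.2)·(0.4)·Cov(L_1,L_2)
= 0.04·19.36 + 0.16·19.36 + -0.16·5.808 = 2.94272
σ(-0.2L_1 + 0.4L_2) = √2.94272 ≈ 1.715

1.715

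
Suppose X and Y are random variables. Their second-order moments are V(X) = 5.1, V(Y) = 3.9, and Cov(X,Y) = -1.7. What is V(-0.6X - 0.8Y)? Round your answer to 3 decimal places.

V(-0.6X - 0.8Y) = (-0.6)²·V(X) + (-0.8)²·V(Y) + 2·(-0.6)·(-0.8)·Cov(X,Y)
= 0.36·5.1 + 0.64·3.9 + 0.96·-1.7 = 2.7

2.700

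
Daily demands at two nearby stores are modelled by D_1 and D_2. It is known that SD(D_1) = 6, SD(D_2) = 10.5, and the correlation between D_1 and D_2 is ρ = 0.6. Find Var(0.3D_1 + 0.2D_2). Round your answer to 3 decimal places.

12.186

Var(D_1) = (6)² = 36;  Var(D_2) = (10.5)² = 110.25
cov(D_1,D_2) = ρ·SD(D_1)·SD(D_2) = 0.6·6·10.5 = 37.8
Var(0.3D_1 + 0.2D_2) = (0.3)²·Var(D_1) + (0.2)²·Var(D_2) + 2·(0.3)·(0.2)·cov(D_1,D_2)
= 0.09·36 + 0.04·110.25 + 0.12·37.8 = 12.186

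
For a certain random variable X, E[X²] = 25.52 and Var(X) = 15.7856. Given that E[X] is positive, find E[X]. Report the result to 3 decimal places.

3.120

(E[X])² = E[X²] − Var(X) = 25.52 − 15.7856 = 9.7344
E[X] = √9.7344 = 3.12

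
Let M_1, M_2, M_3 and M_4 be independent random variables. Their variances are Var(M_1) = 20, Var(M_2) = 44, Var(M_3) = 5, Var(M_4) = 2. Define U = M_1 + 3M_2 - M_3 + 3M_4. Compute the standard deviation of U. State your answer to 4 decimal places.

20.9523

By independence, Var(U) = (1)²Var(M_1) + (3)²Var(M_2) + (-1)²Var(M_3) + (3)²Var(M_4)
= (1)²·20 + (3)²·44 + (-1)²·5 + (3)²·2 = 439
SD(U) = √439 ≈ 20.9523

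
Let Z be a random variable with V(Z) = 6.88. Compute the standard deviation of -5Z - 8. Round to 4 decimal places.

13.1149

V(-5Z - 8) = (-5)²·6.88 = 172
SD(-5Z - 8) = √172 ≈ 13.1149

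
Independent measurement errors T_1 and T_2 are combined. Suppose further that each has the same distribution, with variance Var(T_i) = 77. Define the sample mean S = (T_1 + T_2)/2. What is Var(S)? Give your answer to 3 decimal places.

38.500

By independence, Var(S) = (0.5)²Var(T_1) + (0.5)²Var(T_2)
= (0.5)²·77 + (0.5)²·77 = 38.5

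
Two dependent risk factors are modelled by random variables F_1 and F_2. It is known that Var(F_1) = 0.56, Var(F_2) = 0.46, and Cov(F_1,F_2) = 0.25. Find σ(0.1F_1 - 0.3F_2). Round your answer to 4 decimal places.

Var(0.1F_1 - 0.3F_2) = (0.1)²·Var(F_1) + (-0.3)²·Var(F_2) + 2·(0.1)·(-0.3)·Cov(F_1,F_2)
= 0.01·0.56 + 0.09·0.46 + -0.06·0.25 = 0.032
σ(0.1F_1 - 0.3F_2) = √0.032 ≈ 0.1789

0.1789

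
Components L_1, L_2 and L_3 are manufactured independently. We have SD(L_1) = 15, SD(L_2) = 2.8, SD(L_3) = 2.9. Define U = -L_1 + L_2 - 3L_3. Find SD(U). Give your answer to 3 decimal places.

17.565

Var(L_1) = 225, Var(L_2) = 7.84, Var(L_3) = 8.41
By independence, Var(U) = (-1)²Var(L_1) + (1)²Var(L_2) + (-3)²Var(L_3)
= (-1)²·225 + (1)²·7.84 + (-3)²·8.41 = 308.53
SD(U) = √308.53 ≈ 17.565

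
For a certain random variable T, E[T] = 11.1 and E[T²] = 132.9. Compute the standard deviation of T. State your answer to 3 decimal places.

Var(T) = 132.9 − (11.1)² = 9.69
σ(T) = √9.69 ≈ 3.113

3.113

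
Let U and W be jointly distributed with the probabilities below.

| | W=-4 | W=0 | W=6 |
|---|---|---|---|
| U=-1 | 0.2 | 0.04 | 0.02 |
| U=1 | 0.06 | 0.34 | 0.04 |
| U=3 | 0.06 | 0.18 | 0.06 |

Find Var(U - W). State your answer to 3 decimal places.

E[U] = 1.08,  E[W] = -0.56,  E[UW] = 1.04
Var(U) = 3.4 − (1.08)² = 2.2336;  Var(W) = 9.44 − (-0.56)² = 9.1264
cov(U,W) = 1.04 − (1.08)(-0.56) = 1.6448
Var(U - W) = (1)²·2.2336 + (-1)²·9.1264 + 2·(1)·(-1)·1.6448 = 8.0704

8.070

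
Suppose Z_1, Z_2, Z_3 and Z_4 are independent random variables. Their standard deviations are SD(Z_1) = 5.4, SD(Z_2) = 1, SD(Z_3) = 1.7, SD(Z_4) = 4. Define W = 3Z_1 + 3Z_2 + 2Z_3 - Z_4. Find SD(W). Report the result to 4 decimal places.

17.2916

var(Z_1) = 29.16, var(Z_2) = 1, var(Z_3) = 2.89, var(Z_4) = 16
By independence, var(W) = (3)²var(Z_1) + (3)²var(Z_2) + (2)²var(Z_3) + (-1)²var(Z_4)
= (3)²·29.16 + (3)²·1 + (2)²·2.89 + (-1)²·16 = 299
SD(W) = √299 ≈ 17.2916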